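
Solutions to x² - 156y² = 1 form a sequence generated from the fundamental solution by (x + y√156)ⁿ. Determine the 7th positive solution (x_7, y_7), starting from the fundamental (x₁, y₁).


Step 1: Find the fundamental solution (x₁, y₁) of x² - 156y² = 1.
  Expand √156 as a continued fraction. a₀ = ⌊√156⌋ = 12; iterate m_{k+1} = d_k·a_k − m_k, d_{k+1} = (156 − m_{k+1}²)/d_k, a_{k+1} = ⌊(a₀ + m_{k+1})/d_{k+1}⌋ (starting m₀ = 0, d₀ = 1), with convergents p_k = a_k·p_{k-1} + p_{k-2}, q_k = a_k·q_{k-1} + q_{k-2} (p₋₁ = 1, q₋₁ = 0):
  k = 0: a₀ = 12; p₀/q₀ = 12/1; p₀² − 156·q₀² = 144 − 156 = -12.
  k = 1: m = 12, d = 12, a = ⌊(12 + 12)/12⌋ = 2; p/q = (2·12 + 1)/(2·1 + 0) = 25/2; p² − 156·q² = 625 − 624 = 1.
  The first convergent with p² − 156·q² = 1 gives the fundamental solution (x₁, y₁) = (25, 2).
Step 2: Apply the recurrence (x_{n+1}, y_{n+1}) = (x₁x_n + 156y₁y_n, x₁y_n + y₁x_n) repeatedly.
  From (x_1, y_1) = (25, 2): x_2 = 25·25 + 156·2·2 = 1249; y_2 = 25·2 + 2·25 = 100.
  From (x_2, y_2) = (1249, 100): x_3 = 25·1249 + 156·2·100 = 62425; y_3 = 25·100 + 2·1249 = 4998.
  From (x_3, y_3) = (62425, 4998): x_4 = 25·62425 + 156·2·4998 = 3120001; y_4 = 25·4998 + 2·62425 = 249800.
  From (x_4, y_4) = (3120001, 249800): x_5 = 25·3120001 + 156·2·249800 = 155937625; y_5 = 25·249800 + 2·3120001 = 12485002.
  From (x_5, y_5) = (155937625, 12485002): x_6 = 25·155937625 + 156·2·12485002 = 7793761249; y_6 = 25·12485002 + 2·155937625 = 624000300.
  From (x_6, y_6) = (7793761249, 624000300): x_7 = 25·7793761249 + 156·2·624000300 = 389532124825; y_7 = 25·624000300 + 2·7793761249 = 31187529998.
Step 3: Verify x_7² - 156·y_7² = 151735276270679381280625 - 151735276270679381280624 = 1 (should be 1). ✓

(x_1, y_1) = (25, 2); (x_7, y_7) = (389532124825, 31187529998).


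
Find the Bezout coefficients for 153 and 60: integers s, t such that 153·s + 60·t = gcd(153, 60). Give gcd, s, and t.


Euclidean algorithm on (153, 60) — divide until remainder is 0:
  153 = 2 · 60 + 33
  60 = 1 · 33 + 27
  33 = 1 · 27 + 6
  27 = 4 · 6 + 3
  6 = 2 · 3 + 0
gcd(153, 60) = 3.
Track Bezout coefficients alongside the remainders: start with r₀ = 153 = a·1 + b·0 (s = 1, t = 0) and r₁ = 60 = a·0 + b·1 (s = 0, t = 1); each new remainder r_{k+1} = r_{k-1} − q_k·r_k inherits s_{k+1} = s_{k-1} − q_k·s_k, t_{k+1} = t_{k-1} − q_k·t_k, so r_k = a·s_k + b·t_k at every step:
  q = 2: r = 33, s = 1 − 2·0 = 1, t = 0 − 2·1 = -2  (check: 153·1 + 60·(-2) = 33)
  q = 1: r = 27, s = 0 − 1·1 = -1, t = 1 − 1·(-2) = 3  (check: 153·(-1) + 60·3 = 27)
  q = 1: r = 6, s = 1 − 1·(-1) = 2, t = -2 − 1·3 = -5  (check: 153·2 + 60·(-5) = 6)
  q = 4: r = 3, s = -1 − 4·2 = -9, t = 3 − 4·(-5) = 23  (check: 153·(-9) + 60·23 = 3)
The row with r = 3 (the gcd) gives the Bezout coefficients s = -9, t = 23.
Result: 153 · (-9) + 60 · (23) = 3.

gcd(153, 60) = 3; s = -9, t = 23 (check: 153·(-9) + 60·23 = 3).


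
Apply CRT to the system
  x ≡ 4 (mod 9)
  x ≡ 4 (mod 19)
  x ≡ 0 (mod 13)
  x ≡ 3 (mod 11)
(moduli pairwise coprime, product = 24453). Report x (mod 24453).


Product of moduli M = 9 · 19 · 13 · 11 = 24453.
Merge one congruence at a time:
  Start: x ≡ 4 (mod 9).
  Combine with x ≡ 4 (mod 19); new modulus lcm = 171.
    Write x = 4 + 9·t and substitute into x ≡ 4 (mod 19): 9·t ≡ 4 − 4 = 0 (mod 19).
    The inverse of 9 mod 19 is 17 (since 9·17 = 153 = 8·19 + 1), so t ≡ 17·0 = 0 ≡ 0 (mod 19).
    Then x = 4 + 9·0 = 4, valid modulo lcm(9, 19) = 171: x ≡ 4 (mod 171).
  Combine with x ≡ 0 (mod 13); new modulus lcm = 2223.
    Write x = 4 + 171·t and substitute into x ≡ 0 (mod 13): 171·t ≡ 0 − 4 = -4 (mod 13).
    Reduce coefficients mod 13: 2·t ≡ 9 (mod 13).
    The inverse of 2 mod 13 is 7 (since 2·7 = 14 = 1·13 + 1), so t ≡ 7·9 = 63 ≡ 11 (mod 13).
    Then x = 4 + 171·11 = 1885, valid modulo lcm(171, 13) = 2223: x ≡ 1885 (mod 2223).
  Combine with x ≡ 3 (mod 11); new modulus lcm = 24453.
    Write x = 1885 + 2223·t and substitute into x ≡ 3 (mod 11): 2223·t ≡ 3 − 1885 = -1882 (mod 11).
    Reduce coefficients mod 11: 1·t ≡ 10 (mod 11).
    So t ≡ 10 (mod 11).
    Then x = 1885 + 2223·10 = 24115, valid modulo lcm(2223, 11) = 24453: x ≡ 24115 (mod 24453).
Verify against each original: 24115 mod 9 = 4, 24115 mod 19 = 4, 24115 mod 13 = 0, 24115 mod 11 = 3.

x ≡ 24115 (mod 24453).


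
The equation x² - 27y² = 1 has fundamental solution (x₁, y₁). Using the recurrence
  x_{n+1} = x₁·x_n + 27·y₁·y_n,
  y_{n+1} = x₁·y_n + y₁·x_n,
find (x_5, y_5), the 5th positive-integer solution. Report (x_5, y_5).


Step 1: Find the fundamental solution (x₁, y₁) of x² - 27y² = 1.
  Expand √27 as a continued fraction. a₀ = ⌊√27⌋ = 5; iterate m_{k+1} = d_k·a_k − m_k, d_{k+1} = (27 − m_{k+1}²)/d_k, a_{k+1} = ⌊(a₀ + m_{k+1})/d_{k+1}⌋ (starting m₀ = 0, d₀ = 1), with convergents p_k = a_k·p_{k-1} + p_{k-2}, q_k = a_k·q_{k-1} + q_{k-2} (p₋₁ = 1, q₋₁ = 0):
  k = 0: a₀ = 5; p₀/q₀ = 5/1; p₀² − 27·q₀² = 25 − 27 = -2.
  k = 1: m = 5, d = 2, a = ⌊(5 + 5)/2⌋ = 5; p/q = (5·5 + 1)/(5·1 + 0) = 26/5; p² − 27·q² = 676 − 675 = 1.
  The first convergent with p² − 27·q² = 1 gives the fundamental solution (x₁, y₁) = (26, 5).
Step 2: Apply the recurrence (x_{n+1}, y_{n+1}) = (x₁x_n + 27y₁y_n, x₁y_n + y₁x_n) repeatedly.
  From (x_1, y_1) = (26, 5): x_2 = 26·26 + 27·5·5 = 1351; y_2 = 26·5 + 5·26 = 260.
  From (x_2, y_2) = (1351, 260): x_3 = 26·1351 + 27·5·260 = 70226; y_3 = 26·260 + 5·1351 = 13515.
  From (x_3, y_3) = (70226, 13515): x_4 = 26·70226 + 27·5·13515 = 3650401; y_4 = 26·13515 + 5·70226 = 702520.
  From (x_4, y_4) = (3650401, 702520): x_5 = 26·3650401 + 27·5·702520 = 189750626; y_5 = 26·702520 + 5·3650401 = 36517525.
Step 3: Verify x_5² - 27·y_5² = 36005300067391876 - 36005300067391875 = 1 (should be 1). ✓

(x_1, y_1) = (26, 5); (x_5, y_5) = (189750626, 36517525).


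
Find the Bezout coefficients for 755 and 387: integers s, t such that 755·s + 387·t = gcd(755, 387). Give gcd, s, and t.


Euclidean algorithm on (755, 387) — divide until remainder is 0:
  755 = 1 · 387 + 368
  387 = 1 · 368 + 19
  368 = 19 · 19 + 7
  19 = 2 · 7 + 5
  7 = 1 · 5 + 2
  5 = 2 · 2 + 1
  2 = 2 · 1 + 0
gcd(755, 387) = 1.
Track Bezout coefficients alongside the remainders: start with r₀ = 755 = a·1 + b·0 (s = 1, t = 0) and r₁ = 387 = a·0 + b·1 (s = 0, t = 1); each new remainder r_{k+1} = r_{k-1} − q_k·r_k inherits s_{k+1} = s_{k-1} − q_k·s_k, t_{k+1} = t_{k-1} − q_k·t_k, so r_k = a·s_k + b·t_k at every step:
  q = 1: r = 368, s = 1 − 1·0 = 1, t = 0 − 1·1 = -1  (check: 755·1 + 387·(-1) = 368)
  q = 1: r = 19, s = 0 − 1·1 = -1, t = 1 − 1·(-1) = 2  (check: 755·(-1) + 387·2 = 19)
  q = 19: r = 7, s = 1 − 19·(-1) = 20, t = -1 − 19·2 = -39  (check: 755·20 + 387·(-39) = 7)
  q = 2: r = 5, s = -1 − 2·20 = -41, t = 2 − 2·(-39) = 80  (check: 755·(-41) + 387·80 = 5)
  q = 1: r = 2, s = 20 − 1·(-41) = 61, t = -39 − 1·80 = -119  (check: 755·61 + 387·(-119) = 2)
  q = 2: r = 1, s = -41 − 2·61 = -163, t = 80 − 2·(-119) = 318  (check: 755·(-163) + 387·318 = 1)
The row with r = 1 (the gcd) gives the Bezout coefficients s = -163, t = 318.
Result: 755 · (-163) + 387 · (318) = 1.

gcd(755, 387) = 1; s = -163, t = 318 (check: 755·(-163) + 387·318 = 1).


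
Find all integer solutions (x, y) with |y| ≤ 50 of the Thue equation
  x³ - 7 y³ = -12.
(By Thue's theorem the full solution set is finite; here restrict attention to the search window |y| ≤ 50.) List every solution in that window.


The equation is x³ - 7y³ = -12. For fixed y, x³ = 7·y³ − 12, so a solution requires the RHS to be a perfect cube.
Strategy: iterate y from -50 to 50, compute RHS = 7·y³ − 12, and check whether it is a (positive or negative) perfect cube.
Check small values of y:
  y = 0: RHS = -12 is not a perfect cube.
  y = 1: RHS = -5 is not a perfect cube.
  y = -1: RHS = -19 is not a perfect cube.
  y = 2: RHS = 44 is not a perfect cube.
  y = -2: RHS = -68 is not a perfect cube.
  y = 3: RHS = 177 is not a perfect cube.
  y = -3: RHS = -201 is not a perfect cube.
Continuing the search up to |y| = 50 finds no solutions either.
No (x, y) in the scanned range satisfies the equation.

No integer solutions with |y| ≤ 50.


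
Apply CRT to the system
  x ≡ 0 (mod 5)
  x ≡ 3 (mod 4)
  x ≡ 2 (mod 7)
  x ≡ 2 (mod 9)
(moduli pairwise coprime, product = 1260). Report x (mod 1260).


Product of moduli M = 5 · 4 · 7 · 9 = 1260.
Merge one congruence at a time:
  Start: x ≡ 0 (mod 5).
  Combine with x ≡ 3 (mod 4); new modulus lcm = 20.
    Write x = 0 + 5·t and substitute into x ≡ 3 (mod 4): 5·t ≡ 3 − 0 = 3 (mod 4).
    Reduce coefficients mod 4: 1·t ≡ 3 (mod 4).
    So t ≡ 3 (mod 4).
    Then x = 0 + 5·3 = 15, valid modulo lcm(5, 4) = 20: x ≡ 15 (mod 20).
  Combine with x ≡ 2 (mod 7); new modulus lcm = 140.
    Write x = 15 + 20·t and substitute into x ≡ 2 (mod 7): 20·t ≡ 2 − 15 = -13 (mod 7).
    Reduce coefficients mod 7: 6·t ≡ 1 (mod 7).
    The inverse of 6 mod 7 is 6 (since 6·6 = 36 = 5·7 + 1), so t ≡ 6·1 = 6 ≡ 6 (mod 7).
    Then x = 15 + 20·6 = 135, valid modulo lcm(20, 7) = 140: x ≡ 135 (mod 140).
  Combine with x ≡ 2 (mod 9); new modulus lcm = 1260.
    Write x = 135 + 140·t and substitute into x ≡ 2 (mod 9): 140·t ≡ 2 − 135 = -133 (mod 9).
    Reduce coefficients mod 9: 5·t ≡ 2 (mod 9).
    The inverse of 5 mod 9 is 2 (since 5·2 = 10 = 1·9 + 1), so t ≡ 2·2 = 4 ≡ 4 (mod 9).
    Then x = 135 + 140·4 = 695, valid modulo lcm(140, 9) = 1260: x ≡ 695 (mod 1260).
Verify against each original: 695 mod 5 = 0, 695 mod 4 = 3, 695 mod 7 = 2, 695 mod 9 = 2.

x ≡ 695 (mod 1260).


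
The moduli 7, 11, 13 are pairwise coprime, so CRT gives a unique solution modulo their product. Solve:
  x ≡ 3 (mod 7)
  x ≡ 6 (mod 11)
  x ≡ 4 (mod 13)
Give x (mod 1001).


Moduli 7, 11, 13 are pairwise coprime; by CRT there is a unique solution modulo M = 7 · 11 · 13 = 1001.
Solve pairwise, accumulating the modulus:
  Start with x ≡ 3 (mod 7).
  Combine with x ≡ 6 (mod 11): since gcd(7, 11) = 1, we get a unique residue mod 77.
    Write x = 3 + 7·t and substitute into x ≡ 6 (mod 11): 7·t ≡ 6 − 3 = 3 (mod 11).
    The inverse of 7 mod 11 is 8 (since 7·8 = 56 = 5·11 + 1), so t ≡ 8·3 = 24 ≡ 2 (mod 11).
    Then x = 3 + 7·2 = 17, valid modulo lcm(7, 11) = 77: x ≡ 17 (mod 77).
  Combine with x ≡ 4 (mod 13): since gcd(77, 13) = 1, we get a unique residue mod 1001.
    Write x = 17 + 77·t and substitute into x ≡ 4 (mod 13): 77·t ≡ 4 − 17 = -13 (mod 13).
    Reduce coefficients mod 13: 12·t ≡ 0 (mod 13).
    The inverse of 12 mod 13 is 12 (since 12·12 = 144 = 11·13 + 1), so t ≡ 12·0 = 0 ≡ 0 (mod 13).
    Then x = 17 + 77·0 = 17, valid modulo lcm(77, 13) = 1001: x ≡ 17 (mod 1001).
Verify: 17 mod 7 = 3 ✓, 17 mod 11 = 6 ✓, 17 mod 13 = 4 ✓.

x ≡ 17 (mod 1001).


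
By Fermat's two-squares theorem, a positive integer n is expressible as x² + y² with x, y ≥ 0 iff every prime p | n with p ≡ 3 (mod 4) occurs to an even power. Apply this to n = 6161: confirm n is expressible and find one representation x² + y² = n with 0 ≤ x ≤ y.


Step 1: Factor n = 6161 = 61 · 101.
Step 2: Check the mod-4 condition on each prime factor: 61 ≡ 1 (mod 4), exponent 1; 101 ≡ 1 (mod 4), exponent 1.
All primes ≡ 3 (mod 4) appear to even exponent (or don't appear), so by the two-squares theorem n IS expressible as a sum of two squares.
Step 3: Build a representation. Here n = 61 · 101 is a product of primes ≡ 1 (mod 4). Each prime p ≡ 1 (mod 4) is itself a sum of two squares; find a² by testing p − a² for a perfect square:
  61: 61 − 1² = 60, 61 − 2² = 57, 61 − 3² = 52, 61 − 4² = 45, 61 − 5² = 36 = 6² ⇒ 61 = 5² + 6².
  101: 101 − 1² = 100 = 10² ⇒ 101 = 1² + 10².
  Combine using the Brahmagupta–Fibonacci identity (a² + b²)(c² + d²) = (ac − bd)² + (ad + bc)² = (ac + bd)² + (ad − bc)²:
  61 · 101 = 6161: from (5² + 6²)(1² + 10²), take (5·1 − 6·10, 5·10 + 6·1) = (5 − 60, 50 + 6) = (-55, 56); dropping signs (only squares matter) gives (55, 56); check 55² + 56² = 3025 + 3136 = 6161 ✓.
Step 4: Order so x ≤ y and verify: 55² + 56² = 3025 + 3136 = 6161 = n. ✓

n = 6161 = 55² + 56² (one valid representation with x ≤ y).


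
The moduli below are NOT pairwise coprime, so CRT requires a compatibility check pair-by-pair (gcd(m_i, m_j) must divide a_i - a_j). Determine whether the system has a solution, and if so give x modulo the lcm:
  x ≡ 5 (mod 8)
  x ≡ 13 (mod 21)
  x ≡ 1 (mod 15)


Moduli 8, 21, 15 are not pairwise coprime, so CRT works modulo lcm(m_i) when all pairwise compatibility conditions hold.
Pairwise compatibility: gcd(m_i, m_j) must divide a_i - a_j for every pair.
Merge one congruence at a time:
  Start: x ≡ 5 (mod 8).
  Combine with x ≡ 13 (mod 21): gcd(8, 21) = 1; 13 - 5 = 8, which IS divisible by 1, so compatible.
    Write x = 5 + 8·t and substitute into x ≡ 13 (mod 21): 8·t ≡ 13 − 5 = 8 (mod 21).
    The inverse of 8 mod 21 is 8 (since 8·8 = 64 = 3·21 + 1), so t ≡ 8·8 = 64 ≡ 1 (mod 21).
    Then x = 5 + 8·1 = 13, valid modulo lcm(8, 21) = 168: x ≡ 13 (mod 168).
  Combine with x ≡ 1 (mod 15): gcd(168, 15) = 3; 1 - 13 = -12, which IS divisible by 3, so compatible.
    Write x = 13 + 168·t and substitute into x ≡ 1 (mod 15): 168·t ≡ 1 − 13 = -12 (mod 15).
    Divide the congruence (and modulus) by g = 3: 56·t ≡ -4 (mod 5).
    Reduce coefficients mod 5: 1·t ≡ 1 (mod 5).
    So t ≡ 1 (mod 5).
    Then x = 13 + 168·1 = 181, valid modulo lcm(168, 15) = 840: x ≡ 181 (mod 840).
Verify: 181 mod 8 = 5, 181 mod 21 = 13, 181 mod 15 = 1.

x ≡ 181 (mod 840).


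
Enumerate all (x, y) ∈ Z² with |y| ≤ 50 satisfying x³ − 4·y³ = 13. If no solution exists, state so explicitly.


The equation is x³ - 4y³ = 13. For fixed y, x³ = 4·y³ + 13, so a solution requires the RHS to be a perfect cube.
Strategy: iterate y from -50 to 50, compute RHS = 4·y³ + 13, and check whether it is a (positive or negative) perfect cube.
Check small values of y:
  y = 0: RHS = 13 is not a perfect cube.
  y = 1: RHS = 17 is not a perfect cube.
  y = -1: RHS = 9 is not a perfect cube.
  y = 2: RHS = 45 is not a perfect cube.
  y = -2: RHS = -19 is not a perfect cube.
  y = 3: RHS = 121 is not a perfect cube.
  y = -3: RHS = -95 is not a perfect cube.
Continuing the search up to |y| = 50 finds no solutions either.
No (x, y) in the scanned range satisfies the equation.

No integer solutions with |y| ≤ 50.


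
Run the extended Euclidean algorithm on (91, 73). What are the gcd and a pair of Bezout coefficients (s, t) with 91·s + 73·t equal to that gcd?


Euclidean algorithm on (91, 73) — divide until remainder is 0:
  91 = 1 · 73 + 18
  73 = 4 · 18 + 1
  18 = 18 · 1 + 0
gcd(91, 73) = 1.
Track Bezout coefficients alongside the remainders: start with r₀ = 91 = a·1 + b·0 (s = 1, t = 0) and r₁ = 73 = a·0 + b·1 (s = 0, t = 1); each new remainder r_{k+1} = r_{k-1} − q_k·r_k inherits s_{k+1} = s_{k-1} − q_k·s_k, t_{k+1} = t_{k-1} − q_k·t_k, so r_k = a·s_k + b·t_k at every step:
  q = 1: r = 18, s = 1 − 1·0 = 1, t = 0 − 1·1 = -1  (check: 91·1 + 73·(-1) = 18)
  q = 4: r = 1, s = 0 − 4·1 = -4, t = 1 − 4·(-1) = 5  (check: 91·(-4) + 73·5 = 1)
The row with r = 1 (the gcd) gives the Bezout coefficients s = -4, t = 5.
Result: 91 · (-4) + 73 · (5) = 1.

gcd(91, 73) = 1; s = -4, t = 5 (check: 91·(-4) + 73·5 = 1).


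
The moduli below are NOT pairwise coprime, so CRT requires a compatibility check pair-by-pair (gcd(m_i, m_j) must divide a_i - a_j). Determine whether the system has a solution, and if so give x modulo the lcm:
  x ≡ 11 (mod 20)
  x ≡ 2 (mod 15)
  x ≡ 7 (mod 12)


Moduli 20, 15, 12 are not pairwise coprime, so CRT works modulo lcm(m_i) when all pairwise compatibility conditions hold.
Pairwise compatibility: gcd(m_i, m_j) must divide a_i - a_j for every pair.
Merge one congruence at a time:
  Start: x ≡ 11 (mod 20).
  Combine with x ≡ 2 (mod 15): gcd(20, 15) = 5, and 2 - 11 = -9 is NOT divisible by 5.
    ⇒ system is inconsistent (no integer solution).

No solution (the system is inconsistent).


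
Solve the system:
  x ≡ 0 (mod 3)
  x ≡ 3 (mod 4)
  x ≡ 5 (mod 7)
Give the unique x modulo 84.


Moduli 3, 4, 7 are pairwise coprime; by CRT there is a unique solution modulo M = 3 · 4 · 7 = 84.
Solve pairwise, accumulating the modulus:
  Start with x ≡ 0 (mod 3).
  Combine with x ≡ 3 (mod 4): since gcd(3, 4) = 1, we get a unique residue mod 12.
    Write x = 0 + 3·t and substitute into x ≡ 3 (mod 4): 3·t ≡ 3 − 0 = 3 (mod 4).
    The inverse of 3 mod 4 is 3 (since 3·3 = 9 = 2·4 + 1), so t ≡ 3·3 = 9 ≡ 1 (mod 4).
    Then x = 0 + 3·1 = 3, valid modulo lcm(3, 4) = 12: x ≡ 3 (mod 12).
  Combine with x ≡ 5 (mod 7): since gcd(12, 7) = 1, we get a unique residue mod 84.
    Write x = 3 + 12·t and substitute into x ≡ 5 (mod 7): 12·t ≡ 5 − 3 = 2 (mod 7).
    Reduce coefficients mod 7: 5·t ≡ 2 (mod 7).
    The inverse of 5 mod 7 is 3 (since 5·3 = 15 = 2·7 + 1), so t ≡ 3·2 = 6 ≡ 6 (mod 7).
    Then x = 3 + 12·6 = 75, valid modulo lcm(12, 7) = 84: x ≡ 75 (mod 84).
Verify: 75 mod 3 = 0 ✓, 75 mod 4 = 3 ✓, 75 mod 7 = 5 ✓.

x ≡ 75 (mod 84).


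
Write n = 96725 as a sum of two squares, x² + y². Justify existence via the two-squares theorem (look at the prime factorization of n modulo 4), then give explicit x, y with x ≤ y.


Step 1: Factor n = 96725 = 5^2 · 53 · 73.
Step 2: Check the mod-4 condition on each prime factor: 5 ≡ 1 (mod 4), exponent 2; 53 ≡ 1 (mod 4), exponent 1; 73 ≡ 1 (mod 4), exponent 1.
All primes ≡ 3 (mod 4) appear to even exponent (or don't appear), so by the two-squares theorem n IS expressible as a sum of two squares.
Step 3: Build a representation. Group n = k² · m with k = 5 and m = 53 · 73 = 3869 (a product of primes ≡ 1 (mod 4)); a representation of m scales to one of n via (k·x)² + (k·y)² = k²(x² + y²). Each prime p ≡ 1 (mod 4) is itself a sum of two squares; find a² by testing p − a² for a perfect square:
  53: 53 − 1² = 52, 53 − 2² = 49 = 7² ⇒ 53 = 2² + 7².
  73: 73 − 1² = 72, 73 − 2² = 69, 73 − 3² = 64 = 8² ⇒ 73 = 3² + 8².
  Combine using the Brahmagupta–Fibonacci identity (a² + b²)(c² + d²) = (ac − bd)² + (ad + bc)² = (ac + bd)² + (ad − bc)²:
  53 · 73 = 3869: from (2² + 7²)(3² + 8²), take (2·3 − 7·8, 2·8 + 7·3) = (6 − 56, 16 + 21) = (-50, 37); dropping signs (only squares matter) gives (50, 37); check 50² + 37² = 2500 + 1369 = 3869 ✓.
  Scale by k = 5: (5·50, 5·37) = (250, 185).
Step 4: Order so x ≤ y and verify: 185² + 250² = 34225 + 62500 = 96725 = n. ✓

n = 96725 = 185² + 250² (one valid representation with x ≤ y).


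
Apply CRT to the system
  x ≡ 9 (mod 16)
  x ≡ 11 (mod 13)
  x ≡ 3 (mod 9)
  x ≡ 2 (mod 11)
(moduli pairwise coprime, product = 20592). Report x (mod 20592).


Product of moduli M = 16 · 13 · 9 · 11 = 20592.
Merge one congruence at a time:
  Start: x ≡ 9 (mod 16).
  Combine with x ≡ 11 (mod 13); new modulus lcm = 208.
    Write x = 9 + 16·t and substitute into x ≡ 11 (mod 13): 16·t ≡ 11 − 9 = 2 (mod 13).
    Reduce coefficients mod 13: 3·t ≡ 2 (mod 13).
    The inverse of 3 mod 13 is 9 (since 3·9 = 27 = 2·13 + 1), so t ≡ 9·2 = 18 ≡ 5 (mod 13).
    Then x = 9 + 16·5 = 89, valid modulo lcm(16, 13) = 208: x ≡ 89 (mod 208).
  Combine with x ≡ 3 (mod 9); new modulus lcm = 1872.
    Write x = 89 + 208·t and substitute into x ≡ 3 (mod 9): 208·t ≡ 3 − 89 = -86 (mod 9).
    Reduce coefficients mod 9: 1·t ≡ 4 (mod 9).
    So t ≡ 4 (mod 9).
    Then x = 89 + 208·4 = 921, valid modulo lcm(208, 9) = 1872: x ≡ 921 (mod 1872).
  Combine with x ≡ 2 (mod 11); new modulus lcm = 20592.
    Write x = 921 + 1872·t and substitute into x ≡ 2 (mod 11): 1872·t ≡ 2 − 921 = -919 (mod 11).
    Reduce coefficients mod 11: 2·t ≡ 5 (mod 11).
    The inverse of 2 mod 11 is 6 (since 2·6 = 12 = 1·11 + 1), so t ≡ 6·5 = 30 ≡ 8 (mod 11).
    Then x = 921 + 1872·8 = 15897, valid modulo lcm(1872, 11) = 20592: x ≡ 15897 (mod 20592).
Verify against each original: 15897 mod 16 = 9, 15897 mod 13 = 11, 15897 mod 9 = 3, 15897 mod 11 = 2.

x ≡ 15897 (mod 20592).


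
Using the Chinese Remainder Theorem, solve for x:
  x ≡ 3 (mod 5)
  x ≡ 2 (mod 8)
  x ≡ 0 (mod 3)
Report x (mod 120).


Moduli 5, 8, 3 are pairwise coprime; by CRT there is a unique solution modulo M = 5 · 8 · 3 = 120.
Solve pairwise, accumulating the modulus:
  Start with x ≡ 3 (mod 5).
  Combine with x ≡ 2 (mod 8): since gcd(5, 8) = 1, we get a unique residue mod 40.
    Write x = 3 + 5·t and substitute into x ≡ 2 (mod 8): 5·t ≡ 2 − 3 = -1 (mod 8).
    Reduce coefficients mod 8: 5·t ≡ 7 (mod 8).
    The inverse of 5 mod 8 is 5 (since 5·5 = 25 = 3·8 + 1), so t ≡ 5·7 = 35 ≡ 3 (mod 8).
    Then x = 3 + 5·3 = 18, valid modulo lcm(5, 8) = 40: x ≡ 18 (mod 40).
  Combine with x ≡ 0 (mod 3): since gcd(40, 3) = 1, we get a unique residue mod 120.
    Write x = 18 + 40·t and substitute into x ≡ 0 (mod 3): 40·t ≡ 0 − 18 = -18 (mod 3).
    Reduce coefficients mod 3: 1·t ≡ 0 (mod 3).
    So t ≡ 0 (mod 3).
    Then x = 18 + 40·0 = 18, valid modulo lcm(40, 3) = 120: x ≡ 18 (mod 120).
Verify: 18 mod 5 = 3 ✓, 18 mod 8 = 2 ✓, 18 mod 3 = 0 ✓.

x ≡ 18 (mod 120).


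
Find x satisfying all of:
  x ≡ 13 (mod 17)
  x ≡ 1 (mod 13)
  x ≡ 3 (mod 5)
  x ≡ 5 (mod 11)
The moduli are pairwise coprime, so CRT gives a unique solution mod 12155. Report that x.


Product of moduli M = 17 · 13 · 5 · 11 = 12155.
Merge one congruence at a time:
  Start: x ≡ 13 (mod 17).
  Combine with x ≡ 1 (mod 13); new modulus lcm = 221.
    Write x = 13 + 17·t and substitute into x ≡ 1 (mod 13): 17·t ≡ 1 − 13 = -12 (mod 13).
    Reduce coefficients mod 13: 4·t ≡ 1 (mod 13).
    The inverse of 4 mod 13 is 10 (since 4·10 = 40 = 3·13 + 1), so t ≡ 10·1 = 10 ≡ 10 (mod 13).
    Then x = 13 + 17·10 = 183, valid modulo lcm(17, 13) = 221: x ≡ 183 (mod 221).
  Combine with x ≡ 3 (mod 5); new modulus lcm = 1105.
    Write x = 183 + 221·t and substitute into x ≡ 3 (mod 5): 221·t ≡ 3 − 183 = -180 (mod 5).
    Reduce coefficients mod 5: 1·t ≡ 0 (mod 5).
    So t ≡ 0 (mod 5).
    Then x = 183 + 221·0 = 183, valid modulo lcm(221, 5) = 1105: x ≡ 183 (mod 1105).
  Combine with x ≡ 5 (mod 11); new modulus lcm = 12155.
    Write x = 183 + 1105·t and substitute into x ≡ 5 (mod 11): 1105·t ≡ 5 − 183 = -178 (mod 11).
    Reduce coefficients mod 11: 5·t ≡ 9 (mod 11).
    The inverse of 5 mod 11 is 9 (since 5·9 = 45 = 4·11 + 1), so t ≡ 9·9 = 81 ≡ 4 (mod 11).
    Then x = 183 + 1105·4 = 4603, valid modulo lcm(1105, 11) = 12155: x ≡ 4603 (mod 12155).
Verify against each original: 4603 mod 17 = 13, 4603 mod 13 = 1, 4603 mod 5 = 3, 4603 mod 11 = 5.

x ≡ 4603 (mod 12155).


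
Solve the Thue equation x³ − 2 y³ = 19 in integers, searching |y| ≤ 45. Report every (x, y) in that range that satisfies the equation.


The equation is x³ - 2y³ = 19. For fixed y, x³ = 2·y³ + 19, so a solution requires the RHS to be a perfect cube.
Strategy: iterate y from -45 to 45, compute RHS = 2·y³ + 19, and check whether it is a (positive or negative) perfect cube.
Check small values of y:
  y = 0: RHS = 19 is not a perfect cube.
  y = 1: RHS = 21 is not a perfect cube.
  y = -1: RHS = 17 is not a perfect cube.
  y = 2: RHS = 35 is not a perfect cube.
  y = -2: RHS = 3 is not a perfect cube.
  y = 3: RHS = 73 is not a perfect cube.
  y = -3: RHS = -35 is not a perfect cube.
Continuing the search up to |y| = 45 finds no solutions either.
No (x, y) in the scanned range satisfies the equation.

No integer solutions with |y| ≤ 45.


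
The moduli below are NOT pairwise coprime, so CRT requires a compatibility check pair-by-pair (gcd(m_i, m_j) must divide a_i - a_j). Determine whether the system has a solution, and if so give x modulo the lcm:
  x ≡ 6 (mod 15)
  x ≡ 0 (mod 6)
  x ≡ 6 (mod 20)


Moduli 15, 6, 20 are not pairwise coprime, so CRT works modulo lcm(m_i) when all pairwise compatibility conditions hold.
Pairwise compatibility: gcd(m_i, m_j) must divide a_i - a_j for every pair.
Merge one congruence at a time:
  Start: x ≡ 6 (mod 15).
  Combine with x ≡ 0 (mod 6): gcd(15, 6) = 3; 0 - 6 = -6, which IS divisible by 3, so compatible.
    Write x = 6 + 15·t and substitute into x ≡ 0 (mod 6): 15·t ≡ 0 − 6 = -6 (mod 6).
    Divide the congruence (and modulus) by g = 3: 5·t ≡ -2 (mod 2).
    Reduce coefficients mod 2: 1·t ≡ 0 (mod 2).
    So t ≡ 0 (mod 2).
    Then x = 6 + 15·0 = 6, valid modulo lcm(15, 6) = 30: x ≡ 6 (mod 30).
  Combine with x ≡ 6 (mod 20): gcd(30, 20) = 10; 6 - 6 = 0, which IS divisible by 10, so compatible.
    Write x = 6 + 30·t and substitute into x ≡ 6 (mod 20): 30·t ≡ 6 − 6 = 0 (mod 20).
    Divide the congruence (and modulus) by g = 10: 3·t ≡ 0 (mod 2).
    Reduce coefficients mod 2: 1·t ≡ 0 (mod 2).
    So t ≡ 0 (mod 2).
    Then x = 6 + 30·0 = 6, valid modulo lcm(30, 20) = 60: x ≡ 6 (mod 60).
Verify: 6 mod 15 = 6, 6 mod 6 = 0, 6 mod 20 = 6.

x ≡ 6 (mod 60).


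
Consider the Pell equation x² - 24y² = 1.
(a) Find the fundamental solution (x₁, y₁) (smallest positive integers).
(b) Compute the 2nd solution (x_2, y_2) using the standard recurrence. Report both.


Step 1: Find the fundamental solution (x₁, y₁) of x² - 24y² = 1.
  Expand √24 as a continued fraction. a₀ = ⌊√24⌋ = 4; iterate m_{k+1} = d_k·a_k − m_k, d_{k+1} = (24 − m_{k+1}²)/d_k, a_{k+1} = ⌊(a₀ + m_{k+1})/d_{k+1}⌋ (starting m₀ = 0, d₀ = 1), with convergents p_k = a_k·p_{k-1} + p_{k-2}, q_k = a_k·q_{k-1} + q_{k-2} (p₋₁ = 1, q₋₁ = 0):
  k = 0: a₀ = 4; p₀/q₀ = 4/1; p₀² − 24·q₀² = 16 − 24 = -8.
  k = 1: m = 4, d = 8, a = ⌊(4 + 4)/8⌋ = 1; p/q = (1·4 + 1)/(1·1 + 0) = 5/1; p² − 24·q² = 25 − 24 = 1.
  The first convergent with p² − 24·q² = 1 gives the fundamental solution (x₁, y₁) = (5, 1).
Step 2: Apply the recurrence (x_{n+1}, y_{n+1}) = (x₁x_n + 24y₁y_n, x₁y_n + y₁x_n) repeatedly.
  From (x_1, y_1) = (5, 1): x_2 = 5·5 + 24·1·1 = 49; y_2 = 5·1 + 1·5 = 10.
Step 3: Verify x_2² - 24·y_2² = 2401 - 2400 = 1 (should be 1). ✓

(x_1, y_1) = (5, 1); (x_2, y_2) = (49, 10).


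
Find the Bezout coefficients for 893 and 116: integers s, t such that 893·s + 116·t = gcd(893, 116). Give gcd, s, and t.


Euclidean algorithm on (893, 116) — divide until remainder is 0:
  893 = 7 · 116 + 81
  116 = 1 · 81 + 35
  81 = 2 · 35 + 11
  35 = 3 · 11 + 2
  11 = 5 · 2 + 1
  2 = 2 · 1 + 0
gcd(893, 116) = 1.
Track Bezout coefficients alongside the remainders: start with r₀ = 893 = a·1 + b·0 (s = 1, t = 0) and r₁ = 116 = a·0 + b·1 (s = 0, t = 1); each new remainder r_{k+1} = r_{k-1} − q_k·r_k inherits s_{k+1} = s_{k-1} − q_k·s_k, t_{k+1} = t_{k-1} − q_k·t_k, so r_k = a·s_k + b·t_k at every step:
  q = 7: r = 81, s = 1 − 7·0 = 1, t = 0 − 7·1 = -7  (check: 893·1 + 116·(-7) = 81)
  q = 1: r = 35, s = 0 − 1·1 = -1, t = 1 − 1·(-7) = 8  (check: 893·(-1) + 116·8 = 35)
  q = 2: r = 11, s = 1 − 2·(-1) = 3, t = -7 − 2·8 = -23  (check: 893·3 + 116·(-23) = 11)
  q = 3: r = 2, s = -1 − 3·3 = -10, t = 8 − 3·(-23) = 77  (check: 893·(-10) + 116·77 = 2)
  q = 5: r = 1, s = 3 − 5·(-10) = 53, t = -23 − 5·77 = -408  (check: 893·53 + 116·(-408) = 1)
The row with r = 1 (the gcd) gives the Bezout coefficients s = 53, t = -408.
Result: 893 · (53) + 116 · (-408) = 1.

gcd(893, 116) = 1; s = 53, t = -408 (check: 893·53 + 116·(-408) = 1).


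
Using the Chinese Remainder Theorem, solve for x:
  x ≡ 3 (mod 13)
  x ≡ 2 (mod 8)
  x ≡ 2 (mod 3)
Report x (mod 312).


Moduli 13, 8, 3 are pairwise coprime; by CRT there is a unique solution modulo M = 13 · 8 · 3 = 312.
Solve pairwise, accumulating the modulus:
  Start with x ≡ 3 (mod 13).
  Combine with x ≡ 2 (mod 8): since gcd(13, 8) = 1, we get a unique residue mod 104.
    Write x = 3 + 13·t and substitute into x ≡ 2 (mod 8): 13·t ≡ 2 − 3 = -1 (mod 8).
    Reduce coefficients mod 8: 5·t ≡ 7 (mod 8).
    The inverse of 5 mod 8 is 5 (since 5·5 = 25 = 3·8 + 1), so t ≡ 5·7 = 35 ≡ 3 (mod 8).
    Then x = 3 + 13·3 = 42, valid modulo lcm(13, 8) = 104: x ≡ 42 (mod 104).
  Combine with x ≡ 2 (mod 3): since gcd(104, 3) = 1, we get a unique residue mod 312.
    Write x = 42 + 104·t and substitute into x ≡ 2 (mod 3): 104·t ≡ 2 − 42 = -40 (mod 3).
    Reduce coefficients mod 3: 2·t ≡ 2 (mod 3).
    The inverse of 2 mod 3 is 2 (since 2·2 = 4 = 1·3 + 1), so t ≡ 2·2 = 4 ≡ 1 (mod 3).
    Then x = 42 + 104·1 = 146, valid modulo lcm(104, 3) = 312: x ≡ 146 (mod 312).
Verify: 146 mod 13 = 3 ✓, 146 mod 8 = 2 ✓, 146 mod 3 = 2 ✓.

x ≡ 146 (mod 312).


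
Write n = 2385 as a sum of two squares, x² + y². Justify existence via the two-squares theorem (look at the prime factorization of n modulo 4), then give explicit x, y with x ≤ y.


Step 1: Factor n = 2385 = 3^2 · 5 · 53.
Step 2: Check the mod-4 condition on each prime factor: 3 ≡ 3 (mod 4), exponent 2 (must be even); 5 ≡ 1 (mod 4), exponent 1; 53 ≡ 1 (mod 4), exponent 1.
All primes ≡ 3 (mod 4) appear to even exponent (or don't appear), so by the two-squares theorem n IS expressible as a sum of two squares.
Step 3: Build a representation. Group n = k² · m with k = 3 and m = 5 · 53 = 265 (a product of primes ≡ 1 (mod 4)); a representation of m scales to one of n via (k·x)² + (k·y)² = k²(x² + y²). Each prime p ≡ 1 (mod 4) is itself a sum of two squares; find a² by testing p − a² for a perfect square:
  5: 5 − 1² = 4 = 2² ⇒ 5 = 1² + 2².
  53: 53 − 1² = 52, 53 − 2² = 49 = 7² ⇒ 53 = 2² + 7².
  Combine using the Brahmagupta–Fibonacci identity (a² + b²)(c² + d²) = (ac − bd)² + (ad + bc)² = (ac + bd)² + (ad − bc)²:
  5 · 53 = 265: from (1² + 2²)(2² + 7²), take (1·2 − 2·7, 1·7 + 2·2) = (2 − 14, 7 + 4) = (-12, 11); dropping signs (only squares matter) gives (12, 11); check 12² + 11² = 144 + 121 = 265 ✓.
  Scale by k = 3: (3·12, 3·11) = (36, 33).
Step 4: Order so x ≤ y and verify: 33² + 36² = 1089 + 1296 = 2385 = n. ✓

n = 2385 = 33² + 36² (one valid representation with x ≤ y).


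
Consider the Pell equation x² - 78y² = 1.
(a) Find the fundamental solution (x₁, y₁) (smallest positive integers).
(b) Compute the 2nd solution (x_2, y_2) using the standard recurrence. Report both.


Step 1: Find the fundamental solution (x₁, y₁) of x² - 78y² = 1.
  Expand √78 as a continued fraction. a₀ = ⌊√78⌋ = 8; iterate m_{k+1} = d_k·a_k − m_k, d_{k+1} = (78 − m_{k+1}²)/d_k, a_{k+1} = ⌊(a₀ + m_{k+1})/d_{k+1}⌋ (starting m₀ = 0, d₀ = 1), with convergents p_k = a_k·p_{k-1} + p_{k-2}, q_k = a_k·q_{k-1} + q_{k-2} (p₋₁ = 1, q₋₁ = 0):
  k = 0: a₀ = 8; p₀/q₀ = 8/1; p₀² − 78·q₀² = 64 − 78 = -14.
  k = 1: m = 8, d = 14, a = ⌊(8 + 8)/14⌋ = 1; p/q = (1·8 + 1)/(1·1 + 0) = 9/1; p² − 78·q² = 81 − 78 = 3.
  k = 2: m = 6, d = 3, a = ⌊(8 + 6)/3⌋ = 4; p/q = (4·9 + 8)/(4·1 + 1) = 44/5; p² − 78·q² = 1936 − 1950 = -14.
  k = 3: m = 6, d = 14, a = ⌊(8 + 6)/14⌋ = 1; p/q = (1·44 + 9)/(1·5 + 1) = 53/6; p² − 78·q² = 2809 − 2808 = 1.
  The first convergent with p² − 78·q² = 1 gives the fundamental solution (x₁, y₁) = (53, 6).
Step 2: Apply the recurrence (x_{n+1}, y_{n+1}) = (x₁x_n + 78y₁y_n, x₁y_n + y₁x_n) repeatedly.
  From (x_1, y_1) = (53, 6): x_2 = 53·53 + 78·6·6 = 5617; y_2 = 53·6 + 6·53 = 636.
Step 3: Verify x_2² - 78·y_2² = 31550689 - 31550688 = 1 (should be 1). ✓

(x_1, y_1) = (53, 6); (x_2, y_2) = (5617, 636).


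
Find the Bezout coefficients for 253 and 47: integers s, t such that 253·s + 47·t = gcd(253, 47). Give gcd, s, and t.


Euclidean algorithm on (253, 47) — divide until remainder is 0:
  253 = 5 · 47 + 18
  47 = 2 · 18 + 11
  18 = 1 · 11 + 7
  11 = 1 · 7 + 4
  7 = 1 · 4 + 3
  4 = 1 · 3 + 1
  3 = 3 · 1 + 0
gcd(253, 47) = 1.
Track Bezout coefficients alongside the remainders: start with r₀ = 253 = a·1 + b·0 (s = 1, t = 0) and r₁ = 47 = a·0 + b·1 (s = 0, t = 1); each new remainder r_{k+1} = r_{k-1} − q_k·r_k inherits s_{k+1} = s_{k-1} − q_k·s_k, t_{k+1} = t_{k-1} − q_k·t_k, so r_k = a·s_k + b·t_k at every step:
  q = 5: r = 18, s = 1 − 5·0 = 1, t = 0 − 5·1 = -5  (check: 253·1 + 47·(-5) = 18)
  q = 2: r = 11, s = 0 − 2·1 = -2, t = 1 − 2·(-5) = 11  (check: 253·(-2) + 47·11 = 11)
  q = 1: r = 7, s = 1 − 1·(-2) = 3, t = -5 − 1·11 = -16  (check: 253·3 + 47·(-16) = 7)
  q = 1: r = 4, s = -2 − 1·3 = -5, t = 11 − 1·(-16) = 27  (check: 253·(-5) + 47·27 = 4)
  q = 1: r = 3, s = 3 − 1·(-5) = 8, t = -16 − 1·27 = -43  (check: 253·8 + 47·(-43) = 3)
  q = 1: r = 1, s = -5 − 1·8 = -13, t = 27 − 1·(-43) = 70  (check: 253·(-13) + 47·70 = 1)
The row with r = 1 (the gcd) gives the Bezout coefficients s = -13, t = 70.
Result: 253 · (-13) + 47 · (70) = 1.

gcd(253, 47) = 1; s = -13, t = 70 (check: 253·(-13) + 47·70 = 1).


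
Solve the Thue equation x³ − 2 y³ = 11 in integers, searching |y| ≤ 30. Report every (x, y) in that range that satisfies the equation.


The equation is x³ - 2y³ = 11. For fixed y, x³ = 2·y³ + 11, so a solution requires the RHS to be a perfect cube.
Strategy: iterate y from -30 to 30, compute RHS = 2·y³ + 11, and check whether it is a (positive or negative) perfect cube.
Check small values of y:
  y = 0: RHS = 11 is not a perfect cube.
  y = 1: RHS = 13 is not a perfect cube.
  y = -1: RHS = 9 is not a perfect cube.
  y = 2: RHS = 27 = (3)³ ⇒ x = 3 works.
  y = -2: RHS = -5 is not a perfect cube.
  y = 3: RHS = 65 is not a perfect cube.
  y = -3: RHS = -43 is not a perfect cube.
Continuing the search up to |y| = 30 finds no further solutions beyond those listed.
Collected solutions: (3, 2).

Solutions (with |y| ≤ 30): (3, 2).


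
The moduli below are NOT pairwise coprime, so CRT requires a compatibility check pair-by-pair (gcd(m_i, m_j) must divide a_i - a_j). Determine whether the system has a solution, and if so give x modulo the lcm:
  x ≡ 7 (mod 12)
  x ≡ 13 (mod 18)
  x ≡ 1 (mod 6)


Moduli 12, 18, 6 are not pairwise coprime, so CRT works modulo lcm(m_i) when all pairwise compatibility conditions hold.
Pairwise compatibility: gcd(m_i, m_j) must divide a_i - a_j for every pair.
Merge one congruence at a time:
  Start: x ≡ 7 (mod 12).
  Combine with x ≡ 13 (mod 18): gcd(12, 18) = 6; 13 - 7 = 6, which IS divisible by 6, so compatible.
    Write x = 7 + 12·t and substitute into x ≡ 13 (mod 18): 12·t ≡ 13 − 7 = 6 (mod 18).
    Divide the congruence (and modulus) by g = 6: 2·t ≡ 1 (mod 3).
    The inverse of 2 mod 3 is 2 (since 2·2 = 4 = 1·3 + 1), so t ≡ 2·1 = 2 ≡ 2 (mod 3).
    Then x = 7 + 12·2 = 31, valid modulo lcm(12, 18) = 36: x ≡ 31 (mod 36).
  Combine with x ≡ 1 (mod 6): gcd(36, 6) = 6; 1 - 31 = -30, which IS divisible by 6, so compatible.
    Write x = 31 + 36·t and substitute into x ≡ 1 (mod 6): 36·t ≡ 1 − 31 = -30 (mod 6).
    Divide the congruence (and modulus) by g = 6: 6·t ≡ -5 (mod 1).
    Modulo 1 every t works; take t = 0.
    Then x = 31 + 36·0 = 31, valid modulo lcm(36, 6) = 36: x ≡ 31 (mod 36).
Verify: 31 mod 12 = 7, 31 mod 18 = 13, 31 mod 6 = 1.

x ≡ 31 (mod 36).


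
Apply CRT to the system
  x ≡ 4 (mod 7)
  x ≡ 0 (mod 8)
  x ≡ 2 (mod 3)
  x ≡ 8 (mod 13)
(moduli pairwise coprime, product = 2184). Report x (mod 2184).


Product of moduli M = 7 · 8 · 3 · 13 = 2184.
Merge one congruence at a time:
  Start: x ≡ 4 (mod 7).
  Combine with x ≡ 0 (mod 8); new modulus lcm = 56.
    Write x = 4 + 7·t and substitute into x ≡ 0 (mod 8): 7·t ≡ 0 − 4 = -4 (mod 8).
    Reduce coefficients mod 8: 7·t ≡ 4 (mod 8).
    The inverse of 7 mod 8 is 7 (since 7·7 = 49 = 6·8 + 1), so t ≡ 7·4 = 28 ≡ 4 (mod 8).
    Then x = 4 + 7·4 = 32, valid modulo lcm(7, 8) = 56: x ≡ 32 (mod 56).
  Combine with x ≡ 2 (mod 3); new modulus lcm = 168.
    Write x = 32 + 56·t and substitute into x ≡ 2 (mod 3): 56·t ≡ 2 − 32 = -30 (mod 3).
    Reduce coefficients mod 3: 2·t ≡ 0 (mod 3).
    The inverse of 2 mod 3 is 2 (since 2·2 = 4 = 1·3 + 1), so t ≡ 2·0 = 0 ≡ 0 (mod 3).
    Then x = 32 + 56·0 = 32, valid modulo lcm(56, 3) = 168: x ≡ 32 (mod 168).
  Combine with x ≡ 8 (mod 13); new modulus lcm = 2184.
    Write x = 32 + 168·t and substitute into x ≡ 8 (mod 13): 168·t ≡ 8 − 32 = -24 (mod 13).
    Reduce coefficients mod 13: 12·t ≡ 2 (mod 13).
    The inverse of 12 mod 13 is 12 (since 12·12 = 144 = 11·13 + 1), so t ≡ 12·2 = 24 ≡ 11 (mod 13).
    Then x = 32 + 168·11 = 1880, valid modulo lcm(168, 13) = 2184: x ≡ 1880 (mod 2184).
Verify against each original: 1880 mod 7 = 4, 1880 mod 8 = 0, 1880 mod 3 = 2, 1880 mod 13 = 8.

x ≡ 1880 (mod 2184).


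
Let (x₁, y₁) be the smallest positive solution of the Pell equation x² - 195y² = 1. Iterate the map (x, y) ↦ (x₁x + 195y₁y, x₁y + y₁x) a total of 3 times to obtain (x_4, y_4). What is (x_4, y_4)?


Step 1: Find the fundamental solution (x₁, y₁) of x² - 195y² = 1.
  Expand √195 as a continued fraction. a₀ = ⌊√195⌋ = 13; iterate m_{k+1} = d_k·a_k − m_k, d_{k+1} = (195 − m_{k+1}²)/d_k, a_{k+1} = ⌊(a₀ + m_{k+1})/d_{k+1}⌋ (starting m₀ = 0, d₀ = 1), with convergents p_k = a_k·p_{k-1} + p_{k-2}, q_k = a_k·q_{k-1} + q_{k-2} (p₋₁ = 1, q₋₁ = 0):
  k = 0: a₀ = 13; p₀/q₀ = 13/1; p₀² − 195·q₀² = 169 − 195 = -26.
  k = 1: m = 13, d = 26, a = ⌊(13 + 13)/26⌋ = 1; p/q = (1·13 + 1)/(1·1 + 0) = 14/1; p² − 195·q² = 196 − 195 = 1.
  The first convergent with p² − 195·q² = 1 gives the fundamental solution (x₁, y₁) = (14, 1).
Step 2: Apply the recurrence (x_{n+1}, y_{n+1}) = (x₁x_n + 195y₁y_n, x₁y_n + y₁x_n) repeatedly.
  From (x_1, y_1) = (14, 1): x_2 = 14·14 + 195·1·1 = 391; y_2 = 14·1 + 1·14 = 28.
  From (x_2, y_2) = (391, 28): x_3 = 14·391 + 195·1·28 = 10934; y_3 = 14·28 + 1·391 = 783.
  From (x_3, y_3) = (10934, 783): x_4 = 14·10934 + 195·1·783 = 305761; y_4 = 14·783 + 1·10934 = 21896.
Step 3: Verify x_4² - 195·y_4² = 93489789121 - 93489789120 = 1 (should be 1). ✓

(x_1, y_1) = (14, 1); (x_4, y_4) = (305761, 21896).


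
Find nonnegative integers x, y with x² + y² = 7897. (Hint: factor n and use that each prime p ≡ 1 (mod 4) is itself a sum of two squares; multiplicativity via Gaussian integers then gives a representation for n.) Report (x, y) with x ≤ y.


Step 1: Factor n = 7897 = 53 · 149.
Step 2: Check the mod-4 condition on each prime factor: 53 ≡ 1 (mod 4), exponent 1; 149 ≡ 1 (mod 4), exponent 1.
All primes ≡ 3 (mod 4) appear to even exponent (or don't appear), so by the two-squares theorem n IS expressible as a sum of two squares.
Step 3: Build a representation. Here n = 53 · 149 is a product of primes ≡ 1 (mod 4). Each prime p ≡ 1 (mod 4) is itself a sum of two squares; find a² by testing p − a² for a perfect square:
  53: 53 − 1² = 52, 53 − 2² = 49 = 7² ⇒ 53 = 2² + 7².
  149: 149 − 1² = 148, 149 − 2² = 145, 149 − 3² = 140, 149 − 4² = 133, 149 − 5² = 124, 149 − 6² = 113, 149 − 7² = 100 = 10² ⇒ 149 = 7² + 10².
  Combine using the Brahmagupta–Fibonacci identity (a² + b²)(c² + d²) = (ac − bd)² + (ad + bc)² = (ac + bd)² + (ad − bc)²:
  53 · 149 = 7897: from (2² + 7²)(7² + 10²), take (2·7 − 7·10, 2·10 + 7·7) = (14 − 70, 20 + 49) = (-56, 69); dropping signs (only squares matter) gives (56, 69); check 56² + 69² = 3136 + 4761 = 7897 ✓.
Step 4: Order so x ≤ y and verify: 56² + 69² = 3136 + 4761 = 7897 = n. ✓

n = 7897 = 56² + 69² (one valid representation with x ≤ y).
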